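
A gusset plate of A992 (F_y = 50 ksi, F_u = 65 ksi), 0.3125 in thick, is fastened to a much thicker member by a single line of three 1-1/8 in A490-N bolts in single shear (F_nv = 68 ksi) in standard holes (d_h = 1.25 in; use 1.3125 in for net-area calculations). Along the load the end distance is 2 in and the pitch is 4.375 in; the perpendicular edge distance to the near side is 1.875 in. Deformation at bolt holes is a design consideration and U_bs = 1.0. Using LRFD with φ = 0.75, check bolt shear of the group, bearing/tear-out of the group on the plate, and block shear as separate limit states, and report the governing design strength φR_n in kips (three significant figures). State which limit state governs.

86.8 kips (block shear governs)

Bolt shear: A_b = π·1.125²/4 = 0.994 in²; R_n = 68 × 0.994 × 3 × 1 = 202.8 kips → 0.75 × 202.8 = 152 kips.
Bearing: edge l_c = 1.375, r_n = 33.52 kips; interior l_c = 3.125, r_n = 54.84 kips; R_n = 33.52 + 2·54.84 = 143.2 kips → 107 kips.
Block shear: A_gv = 3.359, A_nv = 2.334, A_nt = 0.3809 in²; R_n = min(0.6F_uA_nv, 0.6F_yA_gv) + U_bs·F_u·A_nt = 115.8 kips → 86.8 kips.
Block shear governs: 86.8 kips.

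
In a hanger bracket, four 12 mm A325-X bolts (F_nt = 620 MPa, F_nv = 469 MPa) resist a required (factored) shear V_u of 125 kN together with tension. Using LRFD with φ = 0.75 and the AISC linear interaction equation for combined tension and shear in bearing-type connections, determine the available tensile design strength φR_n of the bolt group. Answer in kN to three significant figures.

A_b = π·12²/4 = 113.1 mm²; f_rv = 125 × 1000 / (4 × 113.1) = 276.3 MPa.
F'_nt = 1.3 F_nt − (F_nt / φF_nv) f_rv = 1.3·620 − (620/(0.75·469))·276.3 = 319 MPa, capped at F_nt → F'_nt = 319 MPa.
R_n = F'_nt · A_b · n = 319 × 113.1 × 4 / 1000 = 144.3 kN.
Design strength φR_n = 0.75 × 144.3 = 108 kN.

108 kN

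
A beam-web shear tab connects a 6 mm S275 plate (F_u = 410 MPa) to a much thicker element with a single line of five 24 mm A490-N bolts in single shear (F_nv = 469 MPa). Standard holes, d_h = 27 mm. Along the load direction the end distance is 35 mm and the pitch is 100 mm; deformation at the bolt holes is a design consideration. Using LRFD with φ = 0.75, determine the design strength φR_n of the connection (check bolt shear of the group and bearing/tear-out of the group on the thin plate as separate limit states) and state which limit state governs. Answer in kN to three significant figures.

Bolt shear: A_b = π·24²/4 = 452.4 mm²; R_n = 469 × 452.4 × 5 × 1 / 1000 = 1061 kN → 0.75 × 1061 = 796 kN.
Bearing (1.2 l_c t F_u ≤ 2.4 d t F_u): upper limit = 2.4·24·6·410 / 1000 = 141.7 kN.
  Edge l_c = 35 − 27/2 = 21.5 → r_n = 63.47 kN; interior l_c = 100 − 27 = 73 → r_n = 141.7 kN.
  R_n,bearing = 1·63.47 + 4·141.7 = 630.3 kN → 0.75 × 630.3 = 473 kN.
Bearing governs: 473 kN.

473 kN (bearing governs)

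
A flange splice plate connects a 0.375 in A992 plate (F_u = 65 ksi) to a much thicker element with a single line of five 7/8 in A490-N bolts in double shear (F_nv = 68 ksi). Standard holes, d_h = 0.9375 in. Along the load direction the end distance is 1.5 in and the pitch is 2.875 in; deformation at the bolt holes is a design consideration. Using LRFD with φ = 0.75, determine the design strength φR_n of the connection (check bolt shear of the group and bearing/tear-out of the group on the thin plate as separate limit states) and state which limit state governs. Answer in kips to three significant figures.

176 kips (bearing governs)

Bolt shear: A_b = π·0.875²/4 = 0.6013 in²; R_n = 68 × 0.6013 × 5 × 2 = 408.9 kips → 0.75 × 408.9 = 307 kips.
Bearing (1.2 l_c t F_u ≤ 2.4 d t F_u): upper limit = 2.4·0.875·0.375·65 = 51.19 kips.
  Edge l_c = 1.5 − 0.9375/2 = 1.031 → r_n = 30.16 kips; interior l_c = 2.875 − 0.9375 = 1.938 → r_n = 51.19 kips.
  R_n,bearing = 1·30.16 + 4·51.19 = 234.9 kips → 0.75 × 234.9 = 176 kips.
Bearing governs: 176 kips.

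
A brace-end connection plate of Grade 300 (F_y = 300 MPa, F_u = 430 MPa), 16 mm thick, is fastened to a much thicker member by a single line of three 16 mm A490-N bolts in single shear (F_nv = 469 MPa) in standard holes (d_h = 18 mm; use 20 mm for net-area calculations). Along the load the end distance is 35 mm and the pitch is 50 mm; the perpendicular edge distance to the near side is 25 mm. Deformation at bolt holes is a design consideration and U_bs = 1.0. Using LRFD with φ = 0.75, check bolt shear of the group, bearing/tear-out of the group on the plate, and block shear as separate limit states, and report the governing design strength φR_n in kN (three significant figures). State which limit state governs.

212 kN (bolt shear governs)

Bolt shear: A_b = π·16²/4 = 201.1 mm²; R_n = 469 × 201.1 × 3 × 1 / 1000 = 282.9 kN → 0.75 × 282.9 = 212 kN.
Bearing: edge l_c = 26, r_n = 214.7 kN; interior l_c = 32, r_n = 264.2 kN; R_n = 214.7 + 2·264.2 = 743 kN → 557 kN.
Block shear: A_gv = 2160, A_nv = 1360, A_nt = 240 mm²; R_n = min(0.6F_uA_nv, 0.6F_yA_gv) + U_bs·F_u·A_nt = 454.1 kN → 341 kN.
Bolt shear governs: 212 kN.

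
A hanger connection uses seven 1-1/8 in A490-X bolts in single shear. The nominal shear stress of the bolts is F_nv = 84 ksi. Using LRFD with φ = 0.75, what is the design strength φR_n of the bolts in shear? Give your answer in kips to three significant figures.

438 kips

A_b = π × 1.125² / 4 = 0.994 in².
R_n = F_nv · A_b · n · n_s = 84 × 0.994 × 7 × 1 = 584.5 kips.
Design strength φR_n = 0.75 × 584.5 = 438 kips.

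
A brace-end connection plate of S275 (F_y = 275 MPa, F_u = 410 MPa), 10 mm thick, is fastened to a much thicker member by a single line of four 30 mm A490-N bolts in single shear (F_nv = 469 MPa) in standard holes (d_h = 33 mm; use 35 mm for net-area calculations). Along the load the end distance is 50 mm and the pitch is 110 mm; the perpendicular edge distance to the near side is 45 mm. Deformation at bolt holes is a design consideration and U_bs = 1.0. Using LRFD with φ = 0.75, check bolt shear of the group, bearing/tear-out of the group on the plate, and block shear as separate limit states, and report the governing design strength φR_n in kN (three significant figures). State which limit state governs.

Bolt shear: A_b = π·30²/4 = 706.9 mm²; R_n = 469 × 706.9 × 4 × 1 / 1000 = 1326 kN → 0.75 × 1326 = 995 kN.
Bearing: edge l_c = 33.5, r_n = 164.8 kN; interior l_c = 77, r_n = 295.2 kN; R_n = 164.8 + 3·295.2 = 1050 kN → 788 kN.
Block shear: A_gv = 3800, A_nv = 2575, A_nt = 275 mm²; R_n = min(0.6F_uA_nv, 0.6F_yA_gv) + U_bs·F_u·A_nt = 739.8 kN → 555 kN.
Block shear governs: 555 kN.

555 kN (block shear governs)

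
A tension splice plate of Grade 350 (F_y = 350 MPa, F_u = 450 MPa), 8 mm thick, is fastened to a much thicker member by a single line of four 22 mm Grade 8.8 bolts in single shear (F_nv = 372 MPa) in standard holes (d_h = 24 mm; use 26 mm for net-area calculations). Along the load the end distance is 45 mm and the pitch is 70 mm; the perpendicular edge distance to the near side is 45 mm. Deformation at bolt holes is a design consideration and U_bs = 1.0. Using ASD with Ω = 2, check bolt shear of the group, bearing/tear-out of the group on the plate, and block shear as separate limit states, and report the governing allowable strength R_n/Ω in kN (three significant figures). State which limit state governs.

Bolt shear: A_b = π·22²/4 = 380.1 mm²; R_n = 372 × 380.1 × 4 × 1 / 1000 = 565.6 kN → 565.6 / 2 = 283 kN.
Bearing: edge l_c = 33, r_n = 142.6 kN; interior l_c = 46, r_n = 190.1 kN; R_n = 142.6 + 3·190.1 = 712.8 kN → 356 kN.
Block shear: A_gv = 2040, A_nv = 1312, A_nt = 256 mm²; R_n = min(0.6F_uA_nv, 0.6F_yA_gv) + U_bs·F_u·A_nt = 469.4 kN → 235 kN.
Block shear governs: 235 kN.

235 kN (block shear governs)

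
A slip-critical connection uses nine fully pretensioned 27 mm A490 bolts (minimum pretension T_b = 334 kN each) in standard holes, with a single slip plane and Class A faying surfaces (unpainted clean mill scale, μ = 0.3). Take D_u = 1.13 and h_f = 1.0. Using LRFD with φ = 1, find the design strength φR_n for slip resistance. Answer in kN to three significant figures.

1020 kN

R_n = μ · D_u · h_f · T_b · n_s · n_b = 0.3 × 1.13 × 1.0 × 334 × 1 × 9 = 1019 kN.
Design strength φR_n = 1 × 1019 = 1020 kN.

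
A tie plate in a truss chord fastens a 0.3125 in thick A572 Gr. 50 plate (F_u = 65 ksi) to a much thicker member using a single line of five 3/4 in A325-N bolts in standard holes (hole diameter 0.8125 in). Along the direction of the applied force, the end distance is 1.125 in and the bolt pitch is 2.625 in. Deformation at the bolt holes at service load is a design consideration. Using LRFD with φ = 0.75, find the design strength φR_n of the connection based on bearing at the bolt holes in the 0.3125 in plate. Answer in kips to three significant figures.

Per bolt r_n = 1.2 l_c t F_u ≤ 2.4 d t F_u; upper limit = 2.4 × 0.75 × 0.3125 × 65 = 36.56 kips.
Edge bolt: l_c = 1.125 − 0.8125/2 = 0.7188 in → 1.2 × 0.7188 × 0.3125 × 65 = 17.52 → r_n = 17.52 kips.
Interior bolts: l_c = 2.625 − 0.8125 = 1.812 in → 1.2 × 1.812 × 0.3125 × 65 = 44.18 → r_n = 36.56 kips.
R_n = 1 × 17.52 + 4 × 36.56 = 163.8 kips.
Design strength φR_n = 0.75 × 163.8 = 123 kips.

123 kips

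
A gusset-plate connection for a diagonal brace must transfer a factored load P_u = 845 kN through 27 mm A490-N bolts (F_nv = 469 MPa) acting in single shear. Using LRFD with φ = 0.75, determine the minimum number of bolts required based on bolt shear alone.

5 bolts

A_b = π·27²/4 = 572.6 mm².
Per-bolt design strength φR_n = 0.75 × 469 × 572.6 × 1 / 1000 = 201.4 kN.
n ≥ 845 / 201.4 = 4.196 → use 5 bolts.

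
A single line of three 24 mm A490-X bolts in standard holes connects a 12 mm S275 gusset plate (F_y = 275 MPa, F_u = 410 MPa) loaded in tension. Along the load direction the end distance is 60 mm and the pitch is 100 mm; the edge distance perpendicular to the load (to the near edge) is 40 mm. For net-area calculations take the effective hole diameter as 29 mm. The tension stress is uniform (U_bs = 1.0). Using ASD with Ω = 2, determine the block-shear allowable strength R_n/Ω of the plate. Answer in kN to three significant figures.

Shear plane L_v = 60 + 2·100 = 260 mm; A_gv = 260 × 12 = 3120 mm².
A_nv = (260 − 2.5·29) × 12 = 2250 mm².
A_nt = (40 − 0.5·29) × 12 = 306 mm².
0.6 F_u A_nv = 553.5 kN; 0.6 F_y A_gv = 514.8 kN → shear yielding governs the shear term.
R_n = 514.8 + 1.0 × 410 × 306 / 1000 = 640.3 kN.
Allowable strength R_n/Ω = 640.3 / 2 = 320 kN.

320 kN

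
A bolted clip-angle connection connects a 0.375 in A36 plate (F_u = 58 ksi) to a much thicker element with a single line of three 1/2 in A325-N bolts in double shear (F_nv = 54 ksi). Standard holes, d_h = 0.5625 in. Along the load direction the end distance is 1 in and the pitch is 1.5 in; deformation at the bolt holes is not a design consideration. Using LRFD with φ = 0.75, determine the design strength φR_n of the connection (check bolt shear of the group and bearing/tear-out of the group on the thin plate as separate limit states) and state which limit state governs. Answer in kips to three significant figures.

47.7 kips (bolt shear governs)

Bolt shear: A_b = π·0.5²/4 = 0.1963 in²; R_n = 54 × 0.1963 × 3 × 2 = 63.62 kips → 0.75 × 63.62 = 47.7 kips.
Bearing (1.5 l_c t F_u ≤ 3.0 d t F_u): upper limit = 3.0·0.5·0.375·58 = 32.62 kips.
  Edge l_c = 1 − 0.5625/2 = 0.7188 → r_n = 23.45 kips; interior l_c = 1.5 − 0.5625 = 0.9375 → r_n = 30.59 kips.
  R_n,bearing = 1·23.45 + 2·30.59 = 84.62 kips → 0.75 × 84.62 = 63.5 kips.
Bolt shear governs: 47.7 kips.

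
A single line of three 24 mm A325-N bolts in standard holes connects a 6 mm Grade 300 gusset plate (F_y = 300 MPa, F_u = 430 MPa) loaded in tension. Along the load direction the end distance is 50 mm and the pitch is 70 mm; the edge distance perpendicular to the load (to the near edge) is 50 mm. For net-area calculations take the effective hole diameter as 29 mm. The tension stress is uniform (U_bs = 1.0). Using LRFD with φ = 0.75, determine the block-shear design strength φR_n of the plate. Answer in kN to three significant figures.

205 kN

Shear plane L_v = 50 + 2·70 = 190 mm; A_gv = 190 × 6 = 1140 mm².
A_nv = (190 − 2.5·29) × 6 = 705 mm².
A_nt = (50 − 0.5·29) × 6 = 213 mm².
0.6 F_u A_nv = 181.9 kN; 0.6 F_y A_gv = 205.2 kN → shear rupture governs the shear term.
R_n = 181.9 + 1.0 × 430 × 213 / 1000 = 273.5 kN.
Design strength φR_n = 0.75 × 273.5 = 205 kN.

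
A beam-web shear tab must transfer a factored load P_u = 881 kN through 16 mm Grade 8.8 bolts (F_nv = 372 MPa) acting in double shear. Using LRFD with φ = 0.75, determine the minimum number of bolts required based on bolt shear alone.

A_b = π·16²/4 = 201.1 mm².
Per-bolt design strength φR_n = 0.75 × 372 × 201.1 × 2 / 1000 = 112.2 kN.
n ≥ 881 / 112.2 = 7.853 → use 8 bolts.

8 bolts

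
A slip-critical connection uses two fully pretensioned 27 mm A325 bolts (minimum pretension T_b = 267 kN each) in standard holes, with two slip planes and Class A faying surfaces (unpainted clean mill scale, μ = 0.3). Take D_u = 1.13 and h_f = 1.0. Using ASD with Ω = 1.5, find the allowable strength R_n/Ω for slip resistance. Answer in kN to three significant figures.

R_n = μ · D_u · h_f · T_b · n_s · n_b = 0.3 × 1.13 × 1.0 × 267 × 2 × 2 = 362.1 kN.
Allowable strength R_n/Ω = 362.1 / 1.5 = 241 kN.

241 kN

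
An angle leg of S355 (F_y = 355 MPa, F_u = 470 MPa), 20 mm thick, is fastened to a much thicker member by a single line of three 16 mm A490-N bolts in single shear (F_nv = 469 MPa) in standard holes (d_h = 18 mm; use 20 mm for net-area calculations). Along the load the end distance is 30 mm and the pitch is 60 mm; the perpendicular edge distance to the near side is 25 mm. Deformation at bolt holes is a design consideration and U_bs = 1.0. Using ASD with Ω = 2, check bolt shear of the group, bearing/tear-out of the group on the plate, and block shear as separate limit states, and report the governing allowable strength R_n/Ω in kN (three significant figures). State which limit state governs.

141 kN (bolt shear governs)

Bolt shear: A_b = π·16²/4 = 201.1 mm²; R_n = 469 × 201.1 × 3 × 1 / 1000 = 282.9 kN → 282.9 / 2 = 141 kN.
Bearing: edge l_c = 21, r_n = 236.9 kN; interior l_c = 42, r_n = 361 kN; R_n = 236.9 + 2·361 = 958.8 kN → 479 kN.
Block shear: A_gv = 3000, A_nv = 2000, A_nt = 300 mm²; R_n = min(0.6F_uA_nv, 0.6F_yA_gv) + U_bs·F_u·A_nt = 705 kN → 352 kN.
Bolt shear governs: 141 kN.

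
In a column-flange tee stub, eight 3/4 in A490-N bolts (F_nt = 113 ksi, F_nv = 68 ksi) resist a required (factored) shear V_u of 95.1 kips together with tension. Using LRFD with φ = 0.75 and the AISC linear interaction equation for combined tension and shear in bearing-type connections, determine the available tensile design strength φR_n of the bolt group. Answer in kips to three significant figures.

A_b = π·0.75²/4 = 0.4418 in²; f_rv = 95.1 / (8 × 0.4418) = 26.91 ksi.
F'_nt = 1.3 F_nt − (F_nt / φF_nv) f_rv = 1.3·113 − (113/(0.75·68))·26.91 = 87.28 ksi, capped at F_nt → F'_nt = 87.28 ksi.
R_n = F'_nt · A_b · n = 87.28 × 0.4418 × 8 = 308.5 kips.
Design strength φR_n = 0.75 × 308.5 = 231 kips.

231 kips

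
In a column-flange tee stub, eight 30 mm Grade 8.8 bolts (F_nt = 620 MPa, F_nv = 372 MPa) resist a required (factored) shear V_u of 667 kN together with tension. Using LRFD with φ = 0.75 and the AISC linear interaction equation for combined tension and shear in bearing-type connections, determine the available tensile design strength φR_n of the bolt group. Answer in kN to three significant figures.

2310 kN

A_b = π·30²/4 = 706.9 mm²; f_rv = 667 × 1000 / (8 × 706.9) = 118 MPa.
F'_nt = 1.3 F_nt − (F_nt / φF_nv) f_rv = 1.3·620 − (620/(0.75·372))·118 = 543.9 MPa, capped at F_nt → F'_nt = 543.9 MPa.
R_n = F'_nt · A_b · n = 543.9 × 706.9 × 8 / 1000 = 3076 kN.
Design strength φR_n = 0.75 × 3076 = 2310 kN.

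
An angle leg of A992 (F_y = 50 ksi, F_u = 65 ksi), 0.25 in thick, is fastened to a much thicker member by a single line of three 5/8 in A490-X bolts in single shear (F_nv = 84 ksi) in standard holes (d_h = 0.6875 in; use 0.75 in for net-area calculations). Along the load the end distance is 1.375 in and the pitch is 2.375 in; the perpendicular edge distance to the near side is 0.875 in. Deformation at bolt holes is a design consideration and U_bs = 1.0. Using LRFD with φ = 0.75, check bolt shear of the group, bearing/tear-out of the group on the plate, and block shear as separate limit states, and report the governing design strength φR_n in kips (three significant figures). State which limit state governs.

Bolt shear: A_b = π·0.625²/4 = 0.3068 in²; R_n = 84 × 0.3068 × 3 × 1 = 77.31 kips → 0.75 × 77.31 = 58 kips.
Bearing: edge l_c = 1.031, r_n = 20.11 kips; interior l_c = 1.688, r_n = 24.38 kips; R_n = 20.11 + 2·24.38 = 68.86 kips → 51.6 kips.
Block shear: A_gv = 1.531, A_nv = 1.062, A_nt = 0.125 in²; R_n = min(0.6F_uA_nv, 0.6F_yA_gv) + U_bs·F_u·A_nt = 49.56 kips → 37.2 kips.
Block shear governs: 37.2 kips.

37.2 kips (block shear governs)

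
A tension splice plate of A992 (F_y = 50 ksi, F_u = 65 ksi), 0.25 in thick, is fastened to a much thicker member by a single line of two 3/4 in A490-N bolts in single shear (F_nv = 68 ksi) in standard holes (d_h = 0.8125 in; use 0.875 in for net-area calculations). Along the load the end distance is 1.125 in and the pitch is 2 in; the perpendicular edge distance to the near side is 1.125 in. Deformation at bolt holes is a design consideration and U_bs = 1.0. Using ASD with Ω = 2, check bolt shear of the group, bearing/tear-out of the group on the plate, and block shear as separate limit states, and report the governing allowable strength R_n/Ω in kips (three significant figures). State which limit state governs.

Bolt shear: A_b = π·0.75²/4 = 0.4418 in²; R_n = 68 × 0.4418 × 2 × 1 = 60.08 kips → 60.08 / 2 = 30 kips.
Bearing: edge l_c = 0.7188, r_n = 14.02 kips; interior l_c = 1.188, r_n = 23.16 kips; R_n = 14.02 + 1·23.16 = 37.17 kips → 18.6 kips.
Block shear: A_gv = 0.7812, A_nv = 0.4531, A_nt = 0.1719 in²; R_n = min(0.6F_uA_nv, 0.6F_yA_gv) + U_bs·F_u·A_nt = 28.84 kips → 14.4 kips.
Block shear governs: 14.4 kips.

14.4 kips (block shear governs)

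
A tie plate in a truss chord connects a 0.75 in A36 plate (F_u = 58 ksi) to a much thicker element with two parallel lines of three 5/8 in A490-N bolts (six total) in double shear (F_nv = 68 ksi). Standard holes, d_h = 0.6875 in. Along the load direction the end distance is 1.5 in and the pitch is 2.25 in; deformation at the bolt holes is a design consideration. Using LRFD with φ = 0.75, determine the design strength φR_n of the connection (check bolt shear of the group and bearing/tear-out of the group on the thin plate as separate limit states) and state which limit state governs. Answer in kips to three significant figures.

188 kips (bolt shear governs)

Bolt shear: A_b = π·0.625²/4 = 0.3068 in²; R_n = 68 × 0.3068 × 6 × 2 = 250.3 kips → 0.75 × 250.3 = 188 kips.
Bearing (1.2 l_c t F_u ≤ 2.4 d t F_u): upper limit = 2.4·0.625·0.75·58 = 65.25 kips.
  Edge l_c = 1.5 − 0.6875/2 = 1.156 → r_n = 60.36 kips; interior l_c = 2.25 − 0.6875 = 1.562 → r_n = 65.25 kips.
  R_n,bearing = 2·60.36 + 4·65.25 = 381.7 kips → 0.75 × 381.7 = 286 kips.
Bolt shear governs: 188 kips.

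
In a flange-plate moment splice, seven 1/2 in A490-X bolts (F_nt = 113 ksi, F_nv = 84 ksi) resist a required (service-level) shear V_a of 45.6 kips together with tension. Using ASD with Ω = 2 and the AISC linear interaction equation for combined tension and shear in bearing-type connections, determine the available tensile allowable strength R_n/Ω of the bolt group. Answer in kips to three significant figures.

39.6 kips

A_b = π·0.5²/4 = 0.1963 in²; f_rv = 45.6 / (7 × 0.1963) = 33.18 ksi.
F'_nt = 1.3 F_nt − (Ω F_nt / F_nv) f_rv = 1.3·113 − (2·113/84)·33.18 = 57.64 ksi, capped at F_nt → F'_nt = 57.64 ksi.
R_n = F'_nt · A_b · n = 57.64 × 0.1963 × 7 = 79.22 kips.
Allowable strength R_n/Ω = 79.22 / 2 = 39.6 kips.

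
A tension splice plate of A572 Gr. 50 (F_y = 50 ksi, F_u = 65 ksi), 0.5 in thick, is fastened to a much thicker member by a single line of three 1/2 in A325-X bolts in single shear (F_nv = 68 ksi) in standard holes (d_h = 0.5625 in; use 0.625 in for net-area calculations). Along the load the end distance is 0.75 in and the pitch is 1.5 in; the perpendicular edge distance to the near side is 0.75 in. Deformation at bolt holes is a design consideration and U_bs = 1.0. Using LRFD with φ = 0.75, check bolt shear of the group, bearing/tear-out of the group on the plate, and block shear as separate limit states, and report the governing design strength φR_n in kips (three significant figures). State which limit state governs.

30 kips (bolt shear governs)

Bolt shear: A_b = π·0.5²/4 = 0.1963 in²; R_n = 68 × 0.1963 × 3 × 1 = 40.06 kips → 0.75 × 40.06 = 30 kips.
Bearing: edge l_c = 0.4688, r_n = 18.28 kips; interior l_c = 0.9375, r_n = 36.56 kips; R_n = 18.28 + 2·36.56 = 91.41 kips → 68.6 kips.
Block shear: A_gv = 1.875, A_nv = 1.094, A_nt = 0.2188 in²; R_n = min(0.6F_uA_nv, 0.6F_yA_gv) + U_bs·F_u·A_nt = 56.88 kips → 42.7 kips.
Bolt shear governs: 30 kips.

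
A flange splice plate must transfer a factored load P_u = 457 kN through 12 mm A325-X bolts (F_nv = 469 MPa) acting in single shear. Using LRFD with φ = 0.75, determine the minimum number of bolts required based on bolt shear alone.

12 bolts

A_b = π·12²/4 = 113.1 mm².
Per-bolt design strength φR_n = 0.75 × 469 × 113.1 × 1 / 1000 = 39.78 kN.
n ≥ 457 / 39.78 = 11.49 → use 12 bolts.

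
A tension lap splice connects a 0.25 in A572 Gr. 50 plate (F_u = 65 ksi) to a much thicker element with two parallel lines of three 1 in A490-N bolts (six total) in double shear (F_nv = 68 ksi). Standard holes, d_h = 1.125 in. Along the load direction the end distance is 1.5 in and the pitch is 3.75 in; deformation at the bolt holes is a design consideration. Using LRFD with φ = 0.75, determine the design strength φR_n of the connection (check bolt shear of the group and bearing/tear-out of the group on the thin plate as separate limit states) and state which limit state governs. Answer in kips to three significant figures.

144 kips (bearing governs)

Bolt shear: A_b = π·1²/4 = 0.7854 in²; R_n = 68 × 0.7854 × 6 × 2 = 640.9 kips → 0.75 × 640.9 = 481 kips.
Bearing (1.2 l_c t F_u ≤ 2.4 d t F_u): upper limit = 2.4·1·0.25·65 = 39 kips.
  Edge l_c = 1.5 − 1.125/2 = 0.9375 → r_n = 18.28 kips; interior l_c = 3.75 − 1.125 = 2.625 → r_n = 39 kips.
  R_n,bearing = 2·18.28 + 4·39 = 192.6 kips → 0.75 × 192.6 = 144 kips.
Bearing governs: 144 kips.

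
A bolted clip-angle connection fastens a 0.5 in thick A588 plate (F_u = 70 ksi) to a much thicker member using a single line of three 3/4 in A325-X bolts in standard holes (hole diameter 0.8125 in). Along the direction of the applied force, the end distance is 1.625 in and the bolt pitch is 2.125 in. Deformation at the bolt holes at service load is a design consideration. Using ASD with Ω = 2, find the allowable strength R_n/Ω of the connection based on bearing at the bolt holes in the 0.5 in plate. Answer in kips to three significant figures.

Per bolt r_n = 1.2 l_c t F_u ≤ 2.4 d t F_u; upper limit = 2.4 × 0.75 × 0.5 × 70 = 63 kips.
Edge bolt: l_c = 1.625 − 0.8125/2 = 1.219 in → 1.2 × 1.219 × 0.5 × 70 = 51.19 → r_n = 51.19 kips.
Interior bolts: l_c = 2.125 − 0.8125 = 1.312 in → 1.2 × 1.312 × 0.5 × 70 = 55.12 → r_n = 55.12 kips.
R_n = 1 × 51.19 + 2 × 55.12 = 161.4 kips.
Allowable strength R_n/Ω = 161.4 / 2 = 80.7 kips.

80.7 kips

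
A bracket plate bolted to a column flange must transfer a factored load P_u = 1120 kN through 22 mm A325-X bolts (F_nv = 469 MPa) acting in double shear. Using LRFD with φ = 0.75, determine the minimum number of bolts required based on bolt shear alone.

5 bolts

A_b = π·22²/4 = 380.1 mm².
Per-bolt design strength φR_n = 0.75 × 469 × 380.1 × 2 / 1000 = 267.4 kN.
n ≥ 1120 / 267.4 = 4.188 → use 5 bolts.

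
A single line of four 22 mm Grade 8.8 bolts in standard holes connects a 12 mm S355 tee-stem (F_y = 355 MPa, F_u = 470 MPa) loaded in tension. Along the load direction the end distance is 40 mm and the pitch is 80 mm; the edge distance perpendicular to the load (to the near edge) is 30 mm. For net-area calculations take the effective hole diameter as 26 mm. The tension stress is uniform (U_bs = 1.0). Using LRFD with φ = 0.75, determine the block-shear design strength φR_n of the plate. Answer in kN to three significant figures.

Shear plane L_v = 40 + 3·80 = 280 mm; A_gv = 280 × 12 = 3360 mm².
A_nv = (280 − 3.5·26) × 12 = 2268 mm².
A_nt = (30 − 0.5·26) × 12 = 204 mm².
0.6 F_u A_nv = 639.6 kN; 0.6 F_y A_gv = 715.7 kN → shear rupture governs the shear term.
R_n = 639.6 + 1.0 × 470 × 204 / 1000 = 735.5 kN.
Design strength φR_n = 0.75 × 735.5 = 552 kN.

552 kN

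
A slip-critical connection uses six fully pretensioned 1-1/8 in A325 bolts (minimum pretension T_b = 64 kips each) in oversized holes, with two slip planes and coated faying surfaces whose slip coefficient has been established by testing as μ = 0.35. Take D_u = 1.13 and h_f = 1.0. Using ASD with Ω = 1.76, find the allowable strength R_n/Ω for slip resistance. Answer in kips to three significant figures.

R_n = μ · D_u · h_f · T_b · n_s · n_b = 0.35 × 1.13 × 1.0 × 64 × 2 × 6 = 303.7 kips.
Allowable strength R_n/Ω = 303.7 / 1.76 = 173 kips.

173 kips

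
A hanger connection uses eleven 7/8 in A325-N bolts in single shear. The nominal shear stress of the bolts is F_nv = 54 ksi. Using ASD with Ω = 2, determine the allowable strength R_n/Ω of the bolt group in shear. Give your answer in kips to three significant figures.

179 kips

A_b = π × 0.875² / 4 = 0.6013 in².
R_n = F_nv · A_b · n · n_s = 54 × 0.6013 × 11 × 1 = 357.2 kips.
Allowable strength R_n/Ω = 357.2 / 2 = 179 kips.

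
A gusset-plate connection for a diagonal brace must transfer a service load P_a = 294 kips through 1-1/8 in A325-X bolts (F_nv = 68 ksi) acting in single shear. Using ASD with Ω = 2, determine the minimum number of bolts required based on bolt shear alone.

9 bolts

A_b = π·1.125²/4 = 0.994 in².
Per-bolt allowable strength R_n/Ω = 68 × 0.994 × 1 / 2 = 33.8 kips.
n ≥ 294 / 33.8 = 8.699 → use 9 bolts.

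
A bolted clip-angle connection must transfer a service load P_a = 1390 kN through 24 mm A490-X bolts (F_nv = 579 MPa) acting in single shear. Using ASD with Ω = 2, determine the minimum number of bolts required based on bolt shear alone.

11 bolts

A_b = π·24²/4 = 452.4 mm².
Per-bolt allowable strength R_n/Ω = 579 × 452.4 × 1 / 1000 / 2 = 131 kN.
n ≥ 1390 / 131 = 10.61 → use 11 bolts.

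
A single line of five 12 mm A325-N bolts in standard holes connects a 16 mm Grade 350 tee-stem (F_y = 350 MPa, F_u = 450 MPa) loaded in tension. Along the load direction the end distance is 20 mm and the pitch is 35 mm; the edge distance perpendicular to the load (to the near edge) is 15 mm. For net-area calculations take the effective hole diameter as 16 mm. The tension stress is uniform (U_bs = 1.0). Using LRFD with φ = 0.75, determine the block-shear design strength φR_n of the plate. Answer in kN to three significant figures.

Shear plane L_v = 20 + 4·35 = 160 mm; A_gv = 160 × 16 = 2560 mm².
A_nv = (160 − 4.5·16) × 16 = 1408 mm².
A_nt = (15 − 0.5·16) × 16 = 112 mm².
0.6 F_u A_nv = 380.2 kN; 0.6 F_y A_gv = 537.6 kN → shear rupture governs the shear term.
R_n = 380.2 + 1.0 × 450 × 112 / 1000 = 430.6 kN.
Design strength φR_n = 0.75 × 430.6 = 323 kN.

323 kN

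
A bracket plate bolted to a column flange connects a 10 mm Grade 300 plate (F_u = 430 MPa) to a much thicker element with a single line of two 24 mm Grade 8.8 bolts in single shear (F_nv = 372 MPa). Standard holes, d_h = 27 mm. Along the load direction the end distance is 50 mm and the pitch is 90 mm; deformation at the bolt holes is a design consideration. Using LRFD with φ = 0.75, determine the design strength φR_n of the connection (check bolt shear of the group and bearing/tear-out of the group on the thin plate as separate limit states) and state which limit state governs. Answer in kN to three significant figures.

252 kN (bolt shear governs)

Bolt shear: A_b = π·24²/4 = 452.4 mm²; R_n = 372 × 452.4 × 2 × 1 / 1000 = 336.6 kN → 0.75 × 336.6 = 252 kN.
Bearing (1.2 l_c t F_u ≤ 2.4 d t F_u): upper limit = 2.4·24·10·430 / 1000 = 247.7 kN.
  Edge l_c = 50 − 27/2 = 36.5 → r_n = 188.3 kN; interior l_c = 90 − 27 = 63 → r_n = 247.7 kN.
  R_n,bearing = 1·188.3 + 1·247.7 = 436 kN → 0.75 × 436 = 327 kN.
Bolt shear governs: 252 kN.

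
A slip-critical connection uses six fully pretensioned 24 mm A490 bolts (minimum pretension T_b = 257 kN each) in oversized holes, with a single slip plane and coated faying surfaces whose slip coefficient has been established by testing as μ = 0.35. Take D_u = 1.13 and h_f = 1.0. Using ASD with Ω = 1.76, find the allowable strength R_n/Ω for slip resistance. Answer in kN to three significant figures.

347 kN

R_n = μ · D_u · h_f · T_b · n_s · n_b = 0.35 × 1.13 × 1.0 × 257 × 1 × 6 = 609.9 kN.
Allowable strength R_n/Ω = 609.9 / 1.76 = 347 kN.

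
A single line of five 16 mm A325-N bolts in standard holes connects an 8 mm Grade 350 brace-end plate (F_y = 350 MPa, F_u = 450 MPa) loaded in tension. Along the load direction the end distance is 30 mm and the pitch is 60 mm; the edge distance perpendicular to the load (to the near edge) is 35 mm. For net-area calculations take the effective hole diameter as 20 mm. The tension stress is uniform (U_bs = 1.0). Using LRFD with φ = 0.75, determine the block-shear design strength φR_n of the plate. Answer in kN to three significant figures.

359 kN

Shear plane L_v = 30 + 4·60 = 270 mm; A_gv = 270 × 8 = 2160 mm².
A_nv = (270 − 4.5·20) × 8 = 1440 mm².
A_nt = (35 − 0.5·20) × 8 = 200 mm².
0.6 F_u A_nv = 388.8 kN; 0.6 F_y A_gv = 453.6 kN → shear rupture governs the shear term.
R_n = 388.8 + 1.0 × 450 × 200 / 1000 = 478.8 kN.
Design strength φR_n = 0.75 × 478.8 = 359 kN.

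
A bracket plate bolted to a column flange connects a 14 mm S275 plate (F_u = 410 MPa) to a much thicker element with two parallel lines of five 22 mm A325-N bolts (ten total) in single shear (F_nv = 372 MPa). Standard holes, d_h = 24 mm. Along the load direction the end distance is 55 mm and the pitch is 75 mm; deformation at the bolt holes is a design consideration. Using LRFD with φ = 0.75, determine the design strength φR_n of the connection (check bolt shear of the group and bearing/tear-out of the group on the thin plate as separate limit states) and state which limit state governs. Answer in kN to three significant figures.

Bolt shear: A_b = π·22²/4 = 380.1 mm²; R_n = 372 × 380.1 × 10 × 1 / 1000 = 1414 kN → 0.75 × 1414 = 1060 kN.
Bearing (1.2 l_c t F_u ≤ 2.4 d t F_u): upper limit = 2.4·22·14·410 / 1000 = 303.1 kN.
  Edge l_c = 55 − 24/2 = 43 → r_n = 296.2 kN; interior l_c = 75 − 24 = 51 → r_n = 303.1 kN.
  R_n,bearing = 2·296.2 + 8·303.1 = 3017 kN → 0.75 × 3017 = 2260 kN.
Bolt shear governs: 1060 kN.

1060 kN (bolt shear governs)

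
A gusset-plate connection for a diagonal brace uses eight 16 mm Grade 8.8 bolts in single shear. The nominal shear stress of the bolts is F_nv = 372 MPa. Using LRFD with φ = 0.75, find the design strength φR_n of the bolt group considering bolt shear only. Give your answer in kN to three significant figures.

A_b = π × 16² / 4 = 201.1 mm².
R_n = F_nv · A_b · n · n_s = 372 × 201.1 × 8 × 1 / 1000 = 598.4 kN.
Design strength φR_n = 0.75 × 598.4 = 449 kN.

449 kN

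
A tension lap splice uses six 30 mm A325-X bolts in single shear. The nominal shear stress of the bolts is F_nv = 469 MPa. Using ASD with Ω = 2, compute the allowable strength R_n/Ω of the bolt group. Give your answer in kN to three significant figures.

A_b = π × 30² / 4 = 706.9 mm².
R_n = F_nv · A_b · n · n_s = 469 × 706.9 × 6 × 1 / 1000 = 1989 kN.
Allowable strength R_n/Ω = 1989 / 2 = 995 kN.

995 kN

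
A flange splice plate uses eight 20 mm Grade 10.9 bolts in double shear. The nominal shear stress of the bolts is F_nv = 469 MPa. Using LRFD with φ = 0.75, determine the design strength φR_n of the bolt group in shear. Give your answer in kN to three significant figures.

1770 kN

A_b = π × 20² / 4 = 314.2 mm².
R_n = F_nv · A_b · n · n_s = 469 × 314.2 × 8 × 2 / 1000 = 2357 kN.
Design strength φR_n = 0.75 × 2357 = 1770 kN.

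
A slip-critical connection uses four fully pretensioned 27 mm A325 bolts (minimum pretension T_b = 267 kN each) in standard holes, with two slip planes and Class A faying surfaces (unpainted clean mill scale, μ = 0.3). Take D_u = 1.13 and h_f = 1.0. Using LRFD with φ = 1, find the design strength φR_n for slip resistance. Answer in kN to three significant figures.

R_n = μ · D_u · h_f · T_b · n_s · n_b = 0.3 × 1.13 × 1.0 × 267 × 2 × 4 = 724.1 kN.
Design strength φR_n = 1 × 724.1 = 724 kN.

724 kN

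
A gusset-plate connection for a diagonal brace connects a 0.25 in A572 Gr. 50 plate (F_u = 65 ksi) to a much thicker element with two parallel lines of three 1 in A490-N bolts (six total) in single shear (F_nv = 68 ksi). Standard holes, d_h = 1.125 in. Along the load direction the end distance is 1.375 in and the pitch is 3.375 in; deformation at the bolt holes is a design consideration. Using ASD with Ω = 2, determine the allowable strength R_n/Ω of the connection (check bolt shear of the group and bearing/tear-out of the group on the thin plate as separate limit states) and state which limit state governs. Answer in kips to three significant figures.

93.8 kips (bearing governs)

Bolt shear: A_b = π·1²/4 = 0.7854 in²; R_n = 68 × 0.7854 × 6 × 1 = 320.4 kips → 320.4 / 2 = 160 kips.
Bearing (1.2 l_c t F_u ≤ 2.4 d t F_u): upper limit = 2.4·1·0.25·65 = 39 kips.
  Edge l_c = 1.375 − 1.125/2 = 0.8125 → r_n = 15.84 kips; interior l_c = 3.375 − 1.125 = 2.25 → r_n = 39 kips.
  R_n,bearing = 2·15.84 + 4·39 = 187.7 kips → 187.7 / 2 = 93.8 kips.
Bearing governs: 93.8 kips.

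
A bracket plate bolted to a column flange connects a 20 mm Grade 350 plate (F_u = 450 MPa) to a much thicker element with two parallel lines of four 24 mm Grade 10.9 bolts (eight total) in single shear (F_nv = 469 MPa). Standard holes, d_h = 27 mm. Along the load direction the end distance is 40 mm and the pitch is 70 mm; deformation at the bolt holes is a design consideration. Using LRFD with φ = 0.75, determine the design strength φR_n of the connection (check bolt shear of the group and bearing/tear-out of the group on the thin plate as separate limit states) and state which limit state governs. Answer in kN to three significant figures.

1270 kN (bolt shear governs)

Bolt shear: A_b = π·24²/4 = 452.4 mm²; R_n = 469 × 452.4 × 8 × 1 / 1000 = 1697 kN → 0.75 × 1697 = 1270 kN.
Bearing (1.2 l_c t F_u ≤ 2.4 d t F_u): upper limit = 2.4·24·20·450 / 1000 = 518.4 kN.
  Edge l_c = 40 − 27/2 = 26.5 → r_n = 286.2 kN; interior l_c = 70 − 27 = 43 → r_n = 464.4 kN.
  R_n,bearing = 2·286.2 + 6·464.4 = 3359 kN → 0.75 × 3359 = 2520 kN.
Bolt shear governs: 1270 kN.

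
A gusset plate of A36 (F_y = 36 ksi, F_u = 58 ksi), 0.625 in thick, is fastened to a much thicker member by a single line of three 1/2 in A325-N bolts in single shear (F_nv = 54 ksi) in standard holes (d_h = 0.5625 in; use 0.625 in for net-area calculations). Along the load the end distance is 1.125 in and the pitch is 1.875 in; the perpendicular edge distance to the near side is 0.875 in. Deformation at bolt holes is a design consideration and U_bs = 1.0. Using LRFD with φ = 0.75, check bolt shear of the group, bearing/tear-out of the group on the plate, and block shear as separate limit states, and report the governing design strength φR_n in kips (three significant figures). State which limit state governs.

23.9 kips (bolt shear governs)

Bolt shear: A_b = π·0.5²/4 = 0.1963 in²; R_n = 54 × 0.1963 × 3 × 1 = 31.81 kips → 0.75 × 31.81 = 23.9 kips.
Bearing: edge l_c = 0.8438, r_n = 36.7 kips; interior l_c = 1.312, r_n = 43.5 kips; R_n = 36.7 + 2·43.5 = 123.7 kips → 92.8 kips.
Block shear: A_gv = 3.047, A_nv = 2.07, A_nt = 0.3516 in²; R_n = min(0.6F_uA_nv, 0.6F_yA_gv) + U_bs·F_u·A_nt = 86.2 kips → 64.7 kips.
Bolt shear governs: 23.9 kips.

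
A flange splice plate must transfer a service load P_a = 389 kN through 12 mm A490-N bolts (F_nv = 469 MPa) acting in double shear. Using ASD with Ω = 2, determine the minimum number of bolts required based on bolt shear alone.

A_b = π·12²/4 = 113.1 mm².
Per-bolt allowable strength R_n/Ω = 469 × 113.1 × 2 / 1000 / 2 = 53.04 kN.
n ≥ 389 / 53.04 = 7.334 → use 8 bolts.

8 bolts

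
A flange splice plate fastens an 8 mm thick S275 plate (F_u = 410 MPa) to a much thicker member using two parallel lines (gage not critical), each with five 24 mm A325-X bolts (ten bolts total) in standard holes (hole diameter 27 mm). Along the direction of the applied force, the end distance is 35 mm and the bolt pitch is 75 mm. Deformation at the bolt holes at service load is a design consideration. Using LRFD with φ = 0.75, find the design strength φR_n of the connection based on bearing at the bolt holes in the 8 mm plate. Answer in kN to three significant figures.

Per bolt r_n = 1.2 l_c t F_u ≤ 2.4 d t F_u; upper limit = 2.4 × 24 × 8 × 410 / 1000 = 188.9 kN.
Edge bolt: l_c = 35 − 27/2 = 21.5 mm → 1.2 × 21.5 × 8 × 410 / 1000 = 84.62 → r_n = 84.62 kN.
Interior bolts: l_c = 75 − 27 = 48 mm → 1.2 × 48 × 8 × 410 / 1000 = 188.9 → r_n = 188.9 kN.
R_n = 2 × 84.62 + 8 × 188.9 = 1681 kN.
Design strength φR_n = 0.75 × 1681 = 1260 kN.

1260 kN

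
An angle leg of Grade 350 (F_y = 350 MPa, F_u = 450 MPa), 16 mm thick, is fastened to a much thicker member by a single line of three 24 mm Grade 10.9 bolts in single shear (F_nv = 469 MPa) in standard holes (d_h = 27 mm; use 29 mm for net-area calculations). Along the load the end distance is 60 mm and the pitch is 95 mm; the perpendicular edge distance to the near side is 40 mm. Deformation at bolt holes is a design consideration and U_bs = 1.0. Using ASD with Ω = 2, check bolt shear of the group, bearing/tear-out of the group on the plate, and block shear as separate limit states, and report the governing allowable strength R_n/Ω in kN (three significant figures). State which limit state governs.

318 kN (bolt shear governs)

Bolt shear: A_b = π·24²/4 = 452.4 mm²; R_n = 469 × 452.4 × 3 × 1 / 1000 = 636.5 kN → 636.5 / 2 = 318 kN.
Bearing: edge l_c = 46.5, r_n = 401.8 kN; interior l_c = 68, r_n = 414.7 kN; R_n = 401.8 + 2·414.7 = 1231 kN → 616 kN.
Block shear: A_gv = 4000, A_nv = 2840, A_nt = 408 mm²; R_n = min(0.6F_uA_nv, 0.6F_yA_gv) + U_bs·F_u·A_nt = 950.4 kN → 475 kN.
Bolt shear governs: 318 kN.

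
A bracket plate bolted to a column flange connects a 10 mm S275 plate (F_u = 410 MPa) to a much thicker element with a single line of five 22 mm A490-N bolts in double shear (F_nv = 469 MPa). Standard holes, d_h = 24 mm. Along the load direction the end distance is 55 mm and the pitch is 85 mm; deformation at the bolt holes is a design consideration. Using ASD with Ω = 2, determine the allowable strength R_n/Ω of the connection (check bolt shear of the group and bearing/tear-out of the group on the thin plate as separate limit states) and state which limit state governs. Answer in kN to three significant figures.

539 kN (bearing governs)

Bolt shear: A_b = π·22²/4 = 380.1 mm²; R_n = 469 × 380.1 × 5 × 2 / 1000 = 1783 kN → 1783 / 2 = 891 kN.
Bearing (1.2 l_c t F_u ≤ 2.4 d t F_u): upper limit = 2.4·22·10·410 / 1000 = 216.5 kN.
  Edge l_c = 55 − 24/2 = 43 → r_n = 211.6 kN; interior l_c = 85 − 24 = 61 → r_n = 216.5 kN.
  R_n,bearing = 1·211.6 + 4·216.5 = 1077 kN → 1077 / 2 = 539 kN.
Bearing governs: 539 kN.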